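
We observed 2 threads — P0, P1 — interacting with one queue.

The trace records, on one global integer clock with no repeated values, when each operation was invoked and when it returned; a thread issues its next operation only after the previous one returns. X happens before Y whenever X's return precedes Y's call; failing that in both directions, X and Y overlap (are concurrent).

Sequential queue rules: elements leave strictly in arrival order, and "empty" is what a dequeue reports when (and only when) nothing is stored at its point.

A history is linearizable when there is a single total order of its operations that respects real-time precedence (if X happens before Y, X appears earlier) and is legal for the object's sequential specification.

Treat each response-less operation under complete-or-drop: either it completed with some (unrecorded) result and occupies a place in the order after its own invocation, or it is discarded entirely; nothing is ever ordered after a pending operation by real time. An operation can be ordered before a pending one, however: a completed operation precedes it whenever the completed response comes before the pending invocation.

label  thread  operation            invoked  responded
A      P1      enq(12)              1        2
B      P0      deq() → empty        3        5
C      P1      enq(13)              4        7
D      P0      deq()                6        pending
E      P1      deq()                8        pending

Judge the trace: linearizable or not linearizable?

not linearizable

cut after 4 events: linearizable; cut after 5 events (B responds, time 5): not linearizable
the sole real-time-consistent order of 2 completed operations fails the queue replay
every completion of the 1 pending operation (C) was checked; none linearizes
sample order A, B (pending dropped) stalls at step 2 — B deq() → empty has no legal effect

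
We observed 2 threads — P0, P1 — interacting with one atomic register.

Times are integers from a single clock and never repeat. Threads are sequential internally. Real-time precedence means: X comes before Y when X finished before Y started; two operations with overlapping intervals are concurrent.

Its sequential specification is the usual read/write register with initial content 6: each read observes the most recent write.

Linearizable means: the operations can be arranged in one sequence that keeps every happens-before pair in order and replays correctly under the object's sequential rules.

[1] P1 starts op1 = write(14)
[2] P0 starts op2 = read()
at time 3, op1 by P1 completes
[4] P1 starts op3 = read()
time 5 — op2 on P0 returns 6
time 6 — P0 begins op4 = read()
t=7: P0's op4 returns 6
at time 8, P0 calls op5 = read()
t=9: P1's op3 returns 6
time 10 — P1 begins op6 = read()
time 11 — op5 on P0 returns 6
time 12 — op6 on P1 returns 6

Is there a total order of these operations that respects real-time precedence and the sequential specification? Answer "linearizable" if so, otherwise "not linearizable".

cut after 6 events: linearizable; cut after 7 events (op4 responds, time 7): not linearizable
2 orders of the 3 completed atomic register ops respect real time; none is legal
every completion of the 1 pending operation (op3) was checked; none linearizes
one such order, op1, op2, op4 (pending dropped), breaks at step 2 where op2 read() → 6 is illegal
one such order, op2, op1, op4 (pending dropped), breaks at step 3 where op4 read() → 6 is illegal

not linearizable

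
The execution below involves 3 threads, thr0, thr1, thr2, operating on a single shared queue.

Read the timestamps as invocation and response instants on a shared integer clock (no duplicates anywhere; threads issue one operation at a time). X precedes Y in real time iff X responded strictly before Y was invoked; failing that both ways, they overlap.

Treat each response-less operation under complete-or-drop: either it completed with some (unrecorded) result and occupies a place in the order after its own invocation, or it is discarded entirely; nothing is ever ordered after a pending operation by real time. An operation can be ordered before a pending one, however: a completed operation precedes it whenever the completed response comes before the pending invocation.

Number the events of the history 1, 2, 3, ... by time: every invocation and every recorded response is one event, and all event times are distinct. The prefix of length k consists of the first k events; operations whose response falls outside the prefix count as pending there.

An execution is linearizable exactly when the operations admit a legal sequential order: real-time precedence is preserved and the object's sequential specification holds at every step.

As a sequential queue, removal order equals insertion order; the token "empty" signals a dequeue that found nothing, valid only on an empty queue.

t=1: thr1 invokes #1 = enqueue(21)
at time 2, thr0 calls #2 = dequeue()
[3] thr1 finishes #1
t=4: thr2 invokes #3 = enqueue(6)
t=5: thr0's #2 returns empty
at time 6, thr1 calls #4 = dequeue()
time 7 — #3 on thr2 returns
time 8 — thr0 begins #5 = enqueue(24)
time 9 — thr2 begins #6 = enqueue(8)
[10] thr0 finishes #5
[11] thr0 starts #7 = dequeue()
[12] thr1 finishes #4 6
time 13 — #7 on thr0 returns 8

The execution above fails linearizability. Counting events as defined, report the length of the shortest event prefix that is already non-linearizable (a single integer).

13

events 1..12 are linearizable; a witness order is #2, #1, #3, #5, #6, #7, #4:
1. #2 dequeue() → empty, leaving queue <>
2. #1 enqueue(21), leaving queue <21>
3. #3 enqueue(6), leaving queue <21,6>
4. #5 enqueue(24), leaving queue <21,6,24>
5. #6 enqueue(8) (pending, included), leaving queue <21,6,24,8>
6. #7 dequeue() (pending, included), leaving queue <6,24,8>
7. #4 dequeue() → 6, leaving queue <24,8>
event 13 — #7's response, time 13 — after it, nothing linearizes
completion choices over the 1 pending operation (#6) were checked; none helps
e.g. #1, #2, #3, #4, #5, #7 (pending dropped): illegal at step 2, since #2 dequeue() → empty cannot apply there
e.g. #1, #2, #3, #5, #4, #7 (pending dropped): illegal at step 2, since #2 dequeue() → empty cannot apply there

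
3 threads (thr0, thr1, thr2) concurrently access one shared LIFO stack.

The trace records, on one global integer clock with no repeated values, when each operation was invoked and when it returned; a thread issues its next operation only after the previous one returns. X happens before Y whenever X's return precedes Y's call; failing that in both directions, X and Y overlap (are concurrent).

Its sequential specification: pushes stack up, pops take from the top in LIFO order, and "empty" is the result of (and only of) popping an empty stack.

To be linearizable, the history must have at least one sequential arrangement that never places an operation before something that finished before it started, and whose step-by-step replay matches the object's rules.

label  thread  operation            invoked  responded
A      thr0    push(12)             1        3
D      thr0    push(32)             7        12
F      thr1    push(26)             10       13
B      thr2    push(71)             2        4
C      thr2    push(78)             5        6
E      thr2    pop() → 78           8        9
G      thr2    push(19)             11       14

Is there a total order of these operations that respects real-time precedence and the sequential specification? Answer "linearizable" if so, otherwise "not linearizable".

linearizable

one valid linearization: A, B, C, E, D, F, G
1. A push(12), leaving stack <12>
2. B push(71), leaving stack <12,71>
3. C push(78), leaving stack <12,71,78>
4. E pop() → 78, leaving stack <12,71>
5. D push(32), leaving stack <12,71,32>
6. F push(26), leaving stack <12,71,32,26>
7. G push(19), leaving stack <12,71,32,26,19>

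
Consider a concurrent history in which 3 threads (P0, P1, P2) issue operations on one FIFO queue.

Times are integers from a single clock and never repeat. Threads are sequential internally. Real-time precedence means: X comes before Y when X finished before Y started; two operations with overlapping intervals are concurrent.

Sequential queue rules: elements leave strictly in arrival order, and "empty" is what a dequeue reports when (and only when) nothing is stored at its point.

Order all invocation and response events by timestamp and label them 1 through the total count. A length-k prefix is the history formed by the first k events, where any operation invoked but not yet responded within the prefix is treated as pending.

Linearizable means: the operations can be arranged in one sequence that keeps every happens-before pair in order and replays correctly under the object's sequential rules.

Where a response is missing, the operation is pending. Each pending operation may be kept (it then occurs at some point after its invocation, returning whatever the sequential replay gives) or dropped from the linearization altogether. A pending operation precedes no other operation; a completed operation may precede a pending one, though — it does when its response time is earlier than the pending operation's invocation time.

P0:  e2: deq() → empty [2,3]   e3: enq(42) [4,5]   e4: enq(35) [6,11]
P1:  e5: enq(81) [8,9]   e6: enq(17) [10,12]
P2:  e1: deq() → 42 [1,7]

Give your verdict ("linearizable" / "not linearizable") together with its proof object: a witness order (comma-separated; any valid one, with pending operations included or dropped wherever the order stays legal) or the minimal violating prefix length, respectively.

linearizable — witness: e2, e3, e1, e4, e5, e6

after step 1 (e2 deq() → empty): queue <>
after step 2 (e3 enq(42)): queue <42>
after step 3 (e1 deq() → 42): queue <>
after step 4 (e4 enq(35)): queue <35>
after step 5 (e5 enq(81)): queue <35,81>
after step 6 (e6 enq(17)): queue <35,81,17>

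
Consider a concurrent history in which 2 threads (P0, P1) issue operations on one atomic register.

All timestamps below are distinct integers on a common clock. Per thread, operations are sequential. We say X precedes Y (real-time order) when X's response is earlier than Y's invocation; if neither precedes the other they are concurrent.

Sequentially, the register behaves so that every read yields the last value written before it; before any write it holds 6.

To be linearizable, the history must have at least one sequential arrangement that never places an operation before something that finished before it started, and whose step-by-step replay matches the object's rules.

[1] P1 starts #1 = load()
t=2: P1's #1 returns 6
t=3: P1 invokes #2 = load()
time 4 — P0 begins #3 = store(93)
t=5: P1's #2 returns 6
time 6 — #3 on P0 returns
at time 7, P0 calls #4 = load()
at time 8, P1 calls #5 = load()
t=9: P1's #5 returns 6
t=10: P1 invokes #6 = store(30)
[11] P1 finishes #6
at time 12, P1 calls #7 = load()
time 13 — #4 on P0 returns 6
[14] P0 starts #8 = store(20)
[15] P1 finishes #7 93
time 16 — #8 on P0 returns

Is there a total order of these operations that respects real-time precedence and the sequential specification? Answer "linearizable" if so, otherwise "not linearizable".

not linearizable

already the first 9 events (up to #5's response at time 9) admit no linearization; the first 8 still do
2 orders of the 4 completed atomic register ops respect real time; none is legal
include/drop combinations of the 1 pending operation (#4) were all tried; none helps
one such order, #1, #2, #3, #5 (pending dropped), breaks at step 4 where #5 load() → 6 is illegal
one such order, #1, #3, #2, #5 (pending dropped), breaks at step 3 where #2 load() → 6 is illegal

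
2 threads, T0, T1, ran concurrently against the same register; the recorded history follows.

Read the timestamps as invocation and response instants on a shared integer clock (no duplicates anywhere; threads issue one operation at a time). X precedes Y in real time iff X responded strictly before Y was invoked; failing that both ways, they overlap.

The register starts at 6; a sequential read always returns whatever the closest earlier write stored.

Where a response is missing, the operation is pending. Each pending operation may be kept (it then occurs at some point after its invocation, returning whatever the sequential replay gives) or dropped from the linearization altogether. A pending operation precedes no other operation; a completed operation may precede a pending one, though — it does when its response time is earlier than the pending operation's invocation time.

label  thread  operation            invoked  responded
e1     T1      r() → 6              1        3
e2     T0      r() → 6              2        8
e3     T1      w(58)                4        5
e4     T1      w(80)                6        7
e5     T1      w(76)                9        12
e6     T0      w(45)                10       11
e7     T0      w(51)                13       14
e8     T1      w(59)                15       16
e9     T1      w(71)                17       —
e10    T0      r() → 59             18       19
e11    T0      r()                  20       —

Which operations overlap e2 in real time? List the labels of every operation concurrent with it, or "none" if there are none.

e1, e3, e4

concurrent with e2 ([2,8]): every op whose interval crosses 2..8
e1 [1,3]: concurrent
e3 [4,5]: concurrent
e4 [6,7]: concurrent
e5 [9,12]: after
e6 [10,11]: after
e7 [13,14]: after
e8 [15,16]: after
e9 [17,…): after
e10 [18,19]: after
e11 [20,…): after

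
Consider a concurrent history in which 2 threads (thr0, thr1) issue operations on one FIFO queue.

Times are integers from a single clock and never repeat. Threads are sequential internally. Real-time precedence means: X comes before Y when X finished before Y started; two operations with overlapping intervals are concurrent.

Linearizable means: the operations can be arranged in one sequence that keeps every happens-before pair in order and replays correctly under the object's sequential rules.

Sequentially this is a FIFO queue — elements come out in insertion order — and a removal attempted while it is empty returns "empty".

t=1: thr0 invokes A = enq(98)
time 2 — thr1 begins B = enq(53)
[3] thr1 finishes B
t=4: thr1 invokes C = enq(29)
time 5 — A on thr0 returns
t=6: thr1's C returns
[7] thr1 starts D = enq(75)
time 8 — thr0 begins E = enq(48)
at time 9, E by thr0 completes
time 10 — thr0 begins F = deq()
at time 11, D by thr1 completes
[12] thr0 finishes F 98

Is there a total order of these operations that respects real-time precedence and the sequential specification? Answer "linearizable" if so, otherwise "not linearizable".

linearizable

one valid linearization: A, B, C, D, E, F
step 1: A enq(98) — queue <98>
step 2: B enq(53) — queue <98,53>
step 3: C enq(29) — queue <98,53,29>
step 4: D enq(75) — queue <98,53,29,75>
step 5: E enq(48) — queue <98,53,29,75,48>
step 6: F deq() → 98 — queue <53,29,75,48>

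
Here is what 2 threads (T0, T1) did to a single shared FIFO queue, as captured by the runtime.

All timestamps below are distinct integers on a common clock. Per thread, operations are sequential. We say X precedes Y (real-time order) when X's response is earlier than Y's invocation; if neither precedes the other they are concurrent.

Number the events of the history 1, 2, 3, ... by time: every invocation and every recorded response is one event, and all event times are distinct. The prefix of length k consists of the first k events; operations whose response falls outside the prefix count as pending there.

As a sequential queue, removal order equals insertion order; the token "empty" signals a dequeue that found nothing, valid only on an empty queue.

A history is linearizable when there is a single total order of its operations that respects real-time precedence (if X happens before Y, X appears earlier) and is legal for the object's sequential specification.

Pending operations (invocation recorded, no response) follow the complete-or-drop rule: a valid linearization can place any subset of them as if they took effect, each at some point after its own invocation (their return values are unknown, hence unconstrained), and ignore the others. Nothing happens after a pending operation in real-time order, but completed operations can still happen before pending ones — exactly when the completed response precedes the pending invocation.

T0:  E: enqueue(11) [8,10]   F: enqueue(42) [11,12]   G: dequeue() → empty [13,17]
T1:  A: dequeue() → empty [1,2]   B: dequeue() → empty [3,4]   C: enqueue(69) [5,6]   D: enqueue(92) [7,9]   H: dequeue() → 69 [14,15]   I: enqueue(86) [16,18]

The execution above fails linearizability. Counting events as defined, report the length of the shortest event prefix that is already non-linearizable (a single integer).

17

events 1..16 are linearizable; a witness order is A, B, C, D, E, F, H:
after step 1 (A dequeue() → empty): queue <>
after step 2 (B dequeue() → empty): queue <>
after step 3 (C enqueue(69)): queue <69>
after step 4 (D enqueue(92)): queue <69,92>
after step 5 (E enqueue(11)): queue <69,92,11>
after step 6 (F enqueue(42)): queue <69,92,11,42>
after step 7 (H dequeue() → 69): queue <92,11,42>
at event 17 (G's time-17 response) nothing linearizes any more
every completion of the 1 pending operation (I) was checked; none linearizes
one such order, A, B, C, D, E, F, G, H (pending dropped), breaks at step 7 where G dequeue() → empty is illegal
one such order, A, B, C, D, E, F, H, G (pending dropped), breaks at step 8 where G dequeue() → empty is illegal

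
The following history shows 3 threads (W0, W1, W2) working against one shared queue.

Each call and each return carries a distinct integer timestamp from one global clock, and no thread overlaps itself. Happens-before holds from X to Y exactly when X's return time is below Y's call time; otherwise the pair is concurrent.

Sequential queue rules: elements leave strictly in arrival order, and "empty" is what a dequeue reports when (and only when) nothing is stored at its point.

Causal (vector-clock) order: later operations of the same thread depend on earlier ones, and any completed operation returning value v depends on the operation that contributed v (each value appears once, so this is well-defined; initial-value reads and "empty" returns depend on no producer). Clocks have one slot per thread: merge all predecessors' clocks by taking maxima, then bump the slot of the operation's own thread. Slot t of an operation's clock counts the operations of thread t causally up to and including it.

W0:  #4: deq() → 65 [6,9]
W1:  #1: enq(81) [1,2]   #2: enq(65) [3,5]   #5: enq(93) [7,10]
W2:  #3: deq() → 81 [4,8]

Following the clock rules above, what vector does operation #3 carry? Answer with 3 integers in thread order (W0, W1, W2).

VC(#1, invoked at 1): no causal predecessors; +1 on W1 → (0, 1, 0)
from VC(#1)=(0, 1, 0), #3 (invoked 4) maxes components and bumps W2 → (0, 1, 1)
from VC(#1)=(0, 1, 0), #2 (invoked 3) maxes components and bumps W1 → (0, 2, 0)
from VC(#2)=(0, 2, 0), #5 (invoked 7) maxes components and bumps W1 → (0, 3, 0)
from VC(#2)=(0, 2, 0), #4 (invoked 6) maxes components and bumps W0 → (1, 2, 0)
target: VC(#3) = (0, 1, 1)

(0, 1, 1)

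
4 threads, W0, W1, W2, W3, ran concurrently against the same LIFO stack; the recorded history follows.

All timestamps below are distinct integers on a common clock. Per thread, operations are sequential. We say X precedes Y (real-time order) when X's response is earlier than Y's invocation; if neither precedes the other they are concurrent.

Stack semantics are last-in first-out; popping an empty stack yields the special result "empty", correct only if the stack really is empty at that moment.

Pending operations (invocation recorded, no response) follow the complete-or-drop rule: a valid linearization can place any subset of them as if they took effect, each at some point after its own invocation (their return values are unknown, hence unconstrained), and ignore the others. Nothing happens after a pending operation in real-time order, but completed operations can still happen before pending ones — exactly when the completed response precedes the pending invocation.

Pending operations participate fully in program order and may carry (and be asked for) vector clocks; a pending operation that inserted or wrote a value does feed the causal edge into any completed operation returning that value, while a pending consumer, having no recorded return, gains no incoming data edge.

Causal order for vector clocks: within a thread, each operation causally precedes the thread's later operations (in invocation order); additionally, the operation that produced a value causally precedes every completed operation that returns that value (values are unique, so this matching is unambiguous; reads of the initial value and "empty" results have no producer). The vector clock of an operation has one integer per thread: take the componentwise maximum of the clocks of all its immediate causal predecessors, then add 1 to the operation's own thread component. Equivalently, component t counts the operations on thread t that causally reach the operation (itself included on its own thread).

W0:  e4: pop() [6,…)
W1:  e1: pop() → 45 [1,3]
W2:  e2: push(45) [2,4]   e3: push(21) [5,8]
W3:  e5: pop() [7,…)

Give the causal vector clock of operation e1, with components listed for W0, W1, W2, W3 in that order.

(0, 1, 1, 0)

e5 (invocation 7): nothing precedes it; W3's component alone gives (0, 0, 0, 1)
e2 (invocation 2): nothing precedes it; W2's component alone gives (0, 0, 1, 0)
e4 (invocation 6): nothing precedes it; W0's component alone gives (1, 0, 0, 0)
merge at e3 (invoked 5): VC(e2)=(0, 0, 1, 0), own-thread bump on W2 → (0, 0, 2, 0)
merge at e1 (invoked 1): VC(e2)=(0, 0, 1, 0), own-thread bump on W1 → (0, 1, 1, 0)
target: VC(e1) = (0, 1, 1, 0)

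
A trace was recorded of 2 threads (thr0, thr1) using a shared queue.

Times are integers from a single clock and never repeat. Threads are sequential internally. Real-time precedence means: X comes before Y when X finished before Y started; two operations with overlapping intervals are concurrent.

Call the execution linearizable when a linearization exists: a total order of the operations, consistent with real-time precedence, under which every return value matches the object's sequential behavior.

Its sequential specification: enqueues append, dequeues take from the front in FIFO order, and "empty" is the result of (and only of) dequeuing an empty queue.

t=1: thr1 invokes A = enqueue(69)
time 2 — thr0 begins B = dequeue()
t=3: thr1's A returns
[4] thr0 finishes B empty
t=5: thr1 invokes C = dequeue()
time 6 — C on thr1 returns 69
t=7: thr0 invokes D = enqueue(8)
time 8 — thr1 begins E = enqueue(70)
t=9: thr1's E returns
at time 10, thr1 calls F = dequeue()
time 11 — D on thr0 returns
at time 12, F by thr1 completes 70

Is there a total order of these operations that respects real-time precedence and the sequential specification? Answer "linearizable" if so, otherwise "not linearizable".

witness order: B, A, C, E, D, F
1. B dequeue() → empty, leaving queue <>
2. A enqueue(69), leaving queue <69>
3. C dequeue() → 69, leaving queue <>
4. E enqueue(70), leaving queue <70>
5. D enqueue(8), leaving queue <70,8>
6. F dequeue() → 70, leaving queue <8>

linearizable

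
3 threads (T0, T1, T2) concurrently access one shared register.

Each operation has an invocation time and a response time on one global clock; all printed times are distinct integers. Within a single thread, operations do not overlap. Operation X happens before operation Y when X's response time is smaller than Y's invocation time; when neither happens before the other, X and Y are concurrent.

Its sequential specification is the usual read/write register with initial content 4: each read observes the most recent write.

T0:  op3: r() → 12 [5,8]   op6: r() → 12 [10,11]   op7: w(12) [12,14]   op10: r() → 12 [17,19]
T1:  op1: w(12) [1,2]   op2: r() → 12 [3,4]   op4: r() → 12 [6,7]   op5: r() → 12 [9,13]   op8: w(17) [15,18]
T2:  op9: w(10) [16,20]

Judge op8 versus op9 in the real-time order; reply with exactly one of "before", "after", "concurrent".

concurrent

op8 spans [15,18], op9 spans [16,20]
the intervals overlap in both directions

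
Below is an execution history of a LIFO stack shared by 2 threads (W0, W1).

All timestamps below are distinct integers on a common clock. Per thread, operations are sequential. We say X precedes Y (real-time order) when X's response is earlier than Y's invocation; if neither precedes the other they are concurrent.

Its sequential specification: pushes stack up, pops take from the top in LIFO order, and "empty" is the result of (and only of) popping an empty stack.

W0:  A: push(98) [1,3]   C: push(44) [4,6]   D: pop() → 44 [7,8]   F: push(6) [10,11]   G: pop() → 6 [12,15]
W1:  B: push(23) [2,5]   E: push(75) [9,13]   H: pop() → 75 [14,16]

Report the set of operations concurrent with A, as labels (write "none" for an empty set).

B

A runs from 1 to 3; window-overlapping ops are concurrent
B [2,5]: concurrent
C [4,6]: after
D [7,8]: after
E [9,13]: after
F [10,11]: after
G [12,15]: after
H [14,16]: after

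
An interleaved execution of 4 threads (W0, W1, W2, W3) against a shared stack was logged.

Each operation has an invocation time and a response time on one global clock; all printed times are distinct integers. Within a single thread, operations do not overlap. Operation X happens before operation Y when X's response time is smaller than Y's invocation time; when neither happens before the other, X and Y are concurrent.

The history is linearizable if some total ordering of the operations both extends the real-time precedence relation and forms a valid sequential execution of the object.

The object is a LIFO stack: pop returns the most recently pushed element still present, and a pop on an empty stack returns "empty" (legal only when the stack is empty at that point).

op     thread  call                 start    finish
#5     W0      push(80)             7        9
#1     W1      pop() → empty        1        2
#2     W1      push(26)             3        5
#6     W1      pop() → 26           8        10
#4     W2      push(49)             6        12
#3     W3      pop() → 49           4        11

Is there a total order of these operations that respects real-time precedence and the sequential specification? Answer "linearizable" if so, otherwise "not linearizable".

linearizable

witness order: #1, #2, #4, #3, #6, #5
1. #1 pop() → empty, leaving stack <>
2. #2 push(26), leaving stack <26>
3. #4 push(49), leaving stack <26,49>
4. #3 pop() → 49, leaving stack <26>
5. #6 pop() → 26, leaving stack <>
6. #5 push(80), leaving stack <80>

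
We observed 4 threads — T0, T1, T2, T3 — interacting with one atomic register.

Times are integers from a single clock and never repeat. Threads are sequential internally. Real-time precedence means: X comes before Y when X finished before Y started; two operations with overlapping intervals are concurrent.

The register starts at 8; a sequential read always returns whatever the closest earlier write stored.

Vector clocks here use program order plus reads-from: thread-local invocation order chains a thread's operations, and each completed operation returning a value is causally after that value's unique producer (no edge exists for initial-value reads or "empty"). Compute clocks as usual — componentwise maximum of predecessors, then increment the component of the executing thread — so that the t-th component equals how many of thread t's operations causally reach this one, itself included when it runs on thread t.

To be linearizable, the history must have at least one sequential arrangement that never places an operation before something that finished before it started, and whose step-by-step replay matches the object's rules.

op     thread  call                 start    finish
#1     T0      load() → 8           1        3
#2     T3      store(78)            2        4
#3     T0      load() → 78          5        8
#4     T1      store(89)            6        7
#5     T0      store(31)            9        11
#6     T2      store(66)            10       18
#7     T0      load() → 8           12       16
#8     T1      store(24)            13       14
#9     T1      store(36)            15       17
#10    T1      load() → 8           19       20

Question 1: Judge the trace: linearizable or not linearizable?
not linearizable

the violation lands at event 16, #7's response at time 16: events 1..15 linearize, events 1..16 do not
the 7 completed operations admit 8 real-time orders; each fails the atomic register replay
include/drop combinations of the 2 pending operations (#6, #9) were all tried; none helps
e.g. #1, #2, #3, #4, #5, #7, #8 (pending dropped): illegal at step 6, since #7 load() → 8 cannot apply there
e.g. #1, #2, #3, #4, #5, #8, #7 (pending dropped): illegal at step 7, since #7 load() → 8 cannot apply there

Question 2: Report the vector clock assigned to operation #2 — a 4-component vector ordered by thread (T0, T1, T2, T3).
(0, 0, 0, 1)

#2 (invocation 2): nothing precedes it; T3's component alone gives (0, 0, 0, 1)
#6 (invocation 10): nothing precedes it; T2's component alone gives (0, 0, 1, 0)
#4 (invocation 6): nothing precedes it; T1's component alone gives (0, 1, 0, 0)
#1 (invocation 1): nothing precedes it; T0's component alone gives (1, 0, 0, 0)
from VC(#4)=(0, 1, 0, 0), #8 (invoked 13) maxes components and bumps T1 → (0, 2, 0, 0)
from VC(#8)=(0, 2, 0, 0), #9 (invoked 15) maxes components and bumps T1 → (0, 3, 0, 0)
from VC(#1)=(1, 0, 0, 0), VC(#2)=(0, 0, 0, 1), #3 (invoked 5) maxes components and bumps T0 → (2, 0, 0, 1)
from VC(#9)=(0, 3, 0, 0), #10 (invoked 19) maxes components and bumps T1 → (0, 4, 0, 0)
from VC(#3)=(2, 0, 0, 1), #5 (invoked 9) maxes components and bumps T0 → (3, 0, 0, 1)
from VC(#5)=(3, 0, 0, 1), #7 (invoked 12) maxes components and bumps T0 → (4, 0, 0, 1)
target: VC(#2) = (0, 0, 0, 1)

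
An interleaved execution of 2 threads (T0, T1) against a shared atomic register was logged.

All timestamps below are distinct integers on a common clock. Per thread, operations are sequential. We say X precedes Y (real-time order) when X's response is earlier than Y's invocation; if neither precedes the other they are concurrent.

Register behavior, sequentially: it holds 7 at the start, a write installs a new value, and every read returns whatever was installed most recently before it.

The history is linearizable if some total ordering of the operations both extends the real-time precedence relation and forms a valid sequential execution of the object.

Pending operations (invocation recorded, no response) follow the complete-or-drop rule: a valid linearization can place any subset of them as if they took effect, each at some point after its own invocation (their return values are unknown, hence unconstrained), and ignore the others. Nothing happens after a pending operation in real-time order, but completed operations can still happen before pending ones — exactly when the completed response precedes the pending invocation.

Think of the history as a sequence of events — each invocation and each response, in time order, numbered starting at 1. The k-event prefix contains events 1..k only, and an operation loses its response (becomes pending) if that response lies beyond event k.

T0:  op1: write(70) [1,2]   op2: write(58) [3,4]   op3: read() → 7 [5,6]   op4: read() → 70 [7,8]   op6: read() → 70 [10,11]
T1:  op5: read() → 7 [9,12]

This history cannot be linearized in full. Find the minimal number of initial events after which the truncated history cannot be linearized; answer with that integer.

6

events 1..5 are still linearizable — one witness is op1, op2:
after step 1 (op1 write(70)): value 70
after step 2 (op2 write(58)): value 58
with event 6 included (op3 responding at time 6), all real-time-consistent orders fail
sample order op1, op2, op3 stalls at step 3 — op3 read() → 7 has no legal effect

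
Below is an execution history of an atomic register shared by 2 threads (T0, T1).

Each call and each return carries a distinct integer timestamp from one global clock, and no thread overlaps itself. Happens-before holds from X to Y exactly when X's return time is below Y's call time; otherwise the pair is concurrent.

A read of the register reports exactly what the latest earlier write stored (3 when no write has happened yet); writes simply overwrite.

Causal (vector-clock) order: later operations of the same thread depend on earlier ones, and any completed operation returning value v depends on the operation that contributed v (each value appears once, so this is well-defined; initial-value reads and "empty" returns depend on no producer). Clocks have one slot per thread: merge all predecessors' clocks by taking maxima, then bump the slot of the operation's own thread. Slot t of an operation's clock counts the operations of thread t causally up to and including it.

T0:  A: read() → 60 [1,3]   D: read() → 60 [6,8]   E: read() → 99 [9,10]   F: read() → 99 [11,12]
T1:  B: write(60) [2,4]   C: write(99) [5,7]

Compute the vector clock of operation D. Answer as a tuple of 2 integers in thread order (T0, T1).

(2, 1)

B, invoked 2, has no incoming edges; only T1's bump applies → (0, 1)
from VC(B)=(0, 1), C (invoked 5) maxes components and bumps T1 → (0, 2)
from VC(B)=(0, 1), A (invoked 1) maxes components and bumps T0 → (1, 1)
from VC(A)=(1, 1), VC(B)=(0, 1), D (invoked 6) maxes components and bumps T0 → (2, 1)
from VC(C)=(0, 2), VC(D)=(2, 1), E (invoked 9) maxes components and bumps T0 → (3, 2)
from VC(C)=(0, 2), VC(E)=(3, 2), F (invoked 11) maxes components and bumps T0 → (4, 2)
target: VC(D) = (2, 1)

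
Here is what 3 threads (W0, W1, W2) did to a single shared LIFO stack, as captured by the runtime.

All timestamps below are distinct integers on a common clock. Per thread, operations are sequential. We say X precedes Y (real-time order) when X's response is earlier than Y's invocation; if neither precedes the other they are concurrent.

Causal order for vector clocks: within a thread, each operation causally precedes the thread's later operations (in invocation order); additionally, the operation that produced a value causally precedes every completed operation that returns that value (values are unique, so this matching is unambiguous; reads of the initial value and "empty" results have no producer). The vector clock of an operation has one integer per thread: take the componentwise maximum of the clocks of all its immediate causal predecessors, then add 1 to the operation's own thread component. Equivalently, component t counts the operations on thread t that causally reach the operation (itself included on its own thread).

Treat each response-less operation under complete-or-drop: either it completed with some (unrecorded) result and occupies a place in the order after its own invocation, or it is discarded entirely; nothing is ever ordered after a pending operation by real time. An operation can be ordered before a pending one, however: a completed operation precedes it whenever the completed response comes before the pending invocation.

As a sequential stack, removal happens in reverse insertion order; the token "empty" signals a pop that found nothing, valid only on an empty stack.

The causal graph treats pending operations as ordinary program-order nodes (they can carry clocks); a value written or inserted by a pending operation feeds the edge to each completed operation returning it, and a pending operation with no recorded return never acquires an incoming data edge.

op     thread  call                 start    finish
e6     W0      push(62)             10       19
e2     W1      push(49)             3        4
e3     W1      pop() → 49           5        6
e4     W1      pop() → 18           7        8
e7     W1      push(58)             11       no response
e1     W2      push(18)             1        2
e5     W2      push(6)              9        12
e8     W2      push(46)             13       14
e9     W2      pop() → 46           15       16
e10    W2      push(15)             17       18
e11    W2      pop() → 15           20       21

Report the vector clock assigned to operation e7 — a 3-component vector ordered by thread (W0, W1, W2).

invoked at 1, e1 has no predecessors; its own W2 bump gives (0, 0, 1)
invoked at 3, e2 has no predecessors; its own W1 bump gives (0, 1, 0)
invoked at 10, e6 has no predecessors; its own W0 bump gives (1, 0, 0)
invoked at 9, e5 merges VC(e1)=(0, 0, 1) and bumps W2's slot → (0, 0, 2)
invoked at 5, e3 merges VC(e2)=(0, 1, 0) and bumps W1's slot → (0, 2, 0)
invoked at 13, e8 merges VC(e5)=(0, 0, 2) and bumps W2's slot → (0, 0, 3)
invoked at 15, e9 merges VC(e8)=(0, 0, 3) and bumps W2's slot → (0, 0, 4)
invoked at 7, e4 merges VC(e1)=(0, 0, 1), VC(e3)=(0, 2, 0) and bumps W1's slot → (0, 3, 1)
invoked at 17, e10 merges VC(e9)=(0, 0, 4) and bumps W2's slot → (0, 0, 5)
invoked at 11, e7 merges VC(e4)=(0, 3, 1) and bumps W1's slot → (0, 4, 1)
invoked at 20, e11 merges VC(e10)=(0, 0, 5) and bumps W2's slot → (0, 0, 6)
target: VC(e7) = (0, 4, 1)

(0, 4, 1)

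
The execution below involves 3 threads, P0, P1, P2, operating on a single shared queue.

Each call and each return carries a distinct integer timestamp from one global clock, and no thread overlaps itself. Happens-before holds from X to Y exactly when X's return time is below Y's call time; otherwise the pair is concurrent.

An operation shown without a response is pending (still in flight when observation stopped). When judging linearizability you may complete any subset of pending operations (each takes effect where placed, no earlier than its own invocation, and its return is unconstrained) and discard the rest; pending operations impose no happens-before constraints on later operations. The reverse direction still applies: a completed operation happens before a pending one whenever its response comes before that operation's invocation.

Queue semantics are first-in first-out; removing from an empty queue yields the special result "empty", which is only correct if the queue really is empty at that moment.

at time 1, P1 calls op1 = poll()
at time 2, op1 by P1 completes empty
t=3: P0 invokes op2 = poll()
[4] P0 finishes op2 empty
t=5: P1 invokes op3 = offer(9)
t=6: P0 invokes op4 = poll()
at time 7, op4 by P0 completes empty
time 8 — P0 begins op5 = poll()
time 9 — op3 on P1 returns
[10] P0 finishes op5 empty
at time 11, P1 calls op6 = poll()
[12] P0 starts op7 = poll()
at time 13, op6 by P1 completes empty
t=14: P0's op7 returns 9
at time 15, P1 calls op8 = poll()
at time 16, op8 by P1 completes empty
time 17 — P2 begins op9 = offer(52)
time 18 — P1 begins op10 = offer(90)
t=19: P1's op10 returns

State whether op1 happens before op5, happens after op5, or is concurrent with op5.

op1 spans [1,2], op5 spans [8,10]
resp(op1)=2 < inv(op5)=8

before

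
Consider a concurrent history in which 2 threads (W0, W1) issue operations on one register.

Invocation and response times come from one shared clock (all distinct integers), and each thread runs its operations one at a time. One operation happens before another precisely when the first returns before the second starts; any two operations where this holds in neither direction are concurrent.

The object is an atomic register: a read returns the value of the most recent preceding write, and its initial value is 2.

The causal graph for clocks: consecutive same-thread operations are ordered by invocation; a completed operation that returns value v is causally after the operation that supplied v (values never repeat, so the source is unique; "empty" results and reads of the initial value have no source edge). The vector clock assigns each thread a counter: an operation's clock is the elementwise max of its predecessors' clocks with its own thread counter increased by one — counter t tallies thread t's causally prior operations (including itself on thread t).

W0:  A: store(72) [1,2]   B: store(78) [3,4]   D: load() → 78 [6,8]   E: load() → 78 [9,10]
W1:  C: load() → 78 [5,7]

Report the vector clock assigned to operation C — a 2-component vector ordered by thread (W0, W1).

(2, 1)

no predecessors for A (invoked 1): W0 increments from zero → (1, 0)
B, invoked 3, takes VC(A)=(1, 0) under max, adds 1 for W0 → (2, 0)
C, invoked 5, takes VC(B)=(2, 0) under max, adds 1 for W1 → (2, 1)
D, invoked 6, takes VC(B)=(2, 0) under max, adds 1 for W0 → (3, 0)
E, invoked 9, takes VC(B)=(2, 0), VC(D)=(3, 0) under max, adds 1 for W0 → (4, 0)
target: VC(C) = (2, 1)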